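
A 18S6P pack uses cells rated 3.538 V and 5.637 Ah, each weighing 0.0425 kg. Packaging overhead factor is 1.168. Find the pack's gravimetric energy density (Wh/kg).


Step 1: V_pack = 18 * 3.538 = 63.684 V
Step 2: C_pack = 6 * 5.637 = 33.822 Ah
Step 3: E_pack = V_pack * C_pack = 63.684 * 33.822 = 2153.9 Wh
Step 4: m_pack = 18 * 6 * 0.0425 * 1.168 = 5.3611 kg
Step 5: ED = E_pack / m_pack = 2153.9 / 5.3611 = 401.8 Wh/kg

401.8 Wh/kg


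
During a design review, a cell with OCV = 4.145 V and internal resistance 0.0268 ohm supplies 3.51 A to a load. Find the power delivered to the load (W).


Step 1: V_terminal = OCV - I*R = 4.145 - 3.51 * 0.0268 = 4.0509 V
Step 2: P_out = V_terminal * I = 4.0509 * 3.51 = 14.22 W

14.22 W


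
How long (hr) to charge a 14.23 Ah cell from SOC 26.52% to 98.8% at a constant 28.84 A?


Step 1: dSOC = 98.8% - 26.52% = 72.28%
Step 2: delta_Ah = 14.23 * 72.28 / 100 = 10.285 Ah
Step 3: t = 10.285 / 28.84 = 0.3566 hr

0.3566 hr


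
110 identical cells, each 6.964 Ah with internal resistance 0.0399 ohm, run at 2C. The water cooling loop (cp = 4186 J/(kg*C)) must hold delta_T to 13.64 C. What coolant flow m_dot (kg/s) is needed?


Step 1: I = 2 * 6.964 = 13.928 A
Step 2: Q_cell = I^2 * R = 13.928^2 * 0.0399 = 7.7402 W
Step 3: Q_total = 110 * 7.7402 = 851.42 W
Step 4: m_dot = Q_total / (cp * dT) = 851.42 / (4186 * 13.64) = 0.01491 kg/s

0.01491 kg/s


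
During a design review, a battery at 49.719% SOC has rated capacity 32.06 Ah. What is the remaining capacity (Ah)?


remaining = SOC / 100 * total = 49.719 / 100 * 32.06 = 15.94 Ah

15.94 Ah


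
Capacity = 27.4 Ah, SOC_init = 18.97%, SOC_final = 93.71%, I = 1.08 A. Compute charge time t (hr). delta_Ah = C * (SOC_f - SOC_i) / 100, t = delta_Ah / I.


Step 1: dSOC = 93.71% - 18.97% = 74.74%
Step 2: delta_Ah = 27.4 * 74.74 / 100 = 20.479 Ah
Step 3: t = 20.479 / 1.08 = 18.96 hr

18.96 hr


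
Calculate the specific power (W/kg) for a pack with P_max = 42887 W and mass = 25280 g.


Convert: m = 25280 g = 25.28 kg
Specific power = 42887 W / 25.28 kg = 1696 W/kg

1696 W/kg


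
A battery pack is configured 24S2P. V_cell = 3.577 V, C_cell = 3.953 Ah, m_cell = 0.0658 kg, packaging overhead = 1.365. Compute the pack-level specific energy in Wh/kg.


Step 1: V_pack = 24 * 3.577 = 85.848 V
Step 2: C_pack = 2 * 3.953 = 7.906 Ah
Step 3: E_pack = V_pack * C_pack = 85.848 * 7.906 = 678.71 Wh
Step 4: m_pack = 24 * 2 * 0.0658 * 1.365 = 4.3112 kg
Step 5: ED = E_pack / m_pack = 678.71 / 4.3112 = 157.4 Wh/kg

157.4 Wh/kg


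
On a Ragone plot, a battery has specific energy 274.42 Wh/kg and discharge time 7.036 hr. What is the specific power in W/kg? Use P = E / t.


Specific power = 274.42 Wh/kg / 7.036 hr = 39.00 W/kg

39.00 W/kg


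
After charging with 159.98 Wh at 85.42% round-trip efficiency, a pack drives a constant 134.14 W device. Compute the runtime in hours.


Step 1: E_discharge = eta/100 * E_charge = 85.42/100 * 159.98 = 136.65 Wh
Step 2: t = E_discharge / P = 136.65 / 134.14 = 1.019 hr

1.019 hr


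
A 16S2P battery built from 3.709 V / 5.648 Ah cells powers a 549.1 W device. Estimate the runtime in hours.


Step 1: E_pack = Ns * V_cell * Np * C_cell = 16 * 3.709 * 2 * 5.648 = 670.35 Wh
Step 2: t = E_pack / P = 670.35 / 549.1 = 1.221 hr

1.221 hr


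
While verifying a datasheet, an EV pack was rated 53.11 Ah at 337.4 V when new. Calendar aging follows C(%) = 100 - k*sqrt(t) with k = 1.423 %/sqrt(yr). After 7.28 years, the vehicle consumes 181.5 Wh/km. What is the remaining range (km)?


Step 1: capacity retention = 100 - 1.423 * sqrt(7.28) = 100 - 1.423 * 2.6981 = 96.161%
Step 2: C_now = 53.11 * 96.161/100 = 51.071 Ah
Step 3: E_pack = V * C_now = 337.4 * 51.071 = 17231 Wh
Step 4: range = E_pack / consumption = 17231 / 181.5 = 94.94 km

94.94 km


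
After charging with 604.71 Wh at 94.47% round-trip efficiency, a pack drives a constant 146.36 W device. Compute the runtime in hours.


Step 1: E_discharge = eta/100 * E_charge = 94.47/100 * 604.71 = 571.27 Wh
Step 2: t = E_discharge / P = 571.27 / 146.36 = 3.903 hr

3.903 hr


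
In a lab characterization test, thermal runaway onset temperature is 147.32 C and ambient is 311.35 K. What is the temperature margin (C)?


Convert: T_ambient = 311.35 K = 38.2 C
margin = 147.32 - 38.2 = 109.12 C

109.12 C


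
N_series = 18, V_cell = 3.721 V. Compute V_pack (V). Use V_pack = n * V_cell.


With 18 cells in series at 3.721 V each, V_pack = 66.978 V

66.978 V


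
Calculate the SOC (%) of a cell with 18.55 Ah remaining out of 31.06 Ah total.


SOC = (remaining / total) * 100 = (18.55 / 31.06) * 100 = 59.72%

59.72%


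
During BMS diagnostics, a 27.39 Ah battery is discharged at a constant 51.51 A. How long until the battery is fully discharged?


Runtime = 27.39 Ah / 51.51 A = 0.5317 hr

0.5317 hr


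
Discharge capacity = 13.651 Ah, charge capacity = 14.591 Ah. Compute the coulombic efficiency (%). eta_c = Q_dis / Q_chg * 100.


eta_c = Q_dis / Q_chg * 100 = 13.651 / 14.591 * 100 = 93.56%

93.56%


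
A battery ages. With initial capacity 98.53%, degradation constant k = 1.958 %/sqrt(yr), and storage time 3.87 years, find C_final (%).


Step 1: sqrt(3.87 yr) = 1.9672
Step 2: drop = 1.958 * 1.9672 = 3.8518
Step 3: C_final = 98.53 - 3.8518 = 94.68%

94.68%


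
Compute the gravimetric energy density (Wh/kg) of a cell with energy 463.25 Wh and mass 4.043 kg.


ED = E / m = 463.25 / 4.043 = 114.6 Wh/kg

114.6 Wh/kg


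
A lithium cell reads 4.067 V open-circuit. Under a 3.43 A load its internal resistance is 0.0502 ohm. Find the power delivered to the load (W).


Step 1: V_terminal = OCV - I*R = 4.067 - 3.43 * 0.0502 = 3.8948 V
Step 2: P_out = V_terminal * I = 3.8948 * 3.43 = 13.36 W

13.36 W


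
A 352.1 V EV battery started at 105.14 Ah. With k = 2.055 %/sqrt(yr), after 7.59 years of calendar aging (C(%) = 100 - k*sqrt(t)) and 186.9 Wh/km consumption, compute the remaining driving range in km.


Step 1: capacity retention = 100 - 2.055 * sqrt(7.59) = 100 - 2.055 * 2.755 = 94.338%
Step 2: C_now = 105.14 * 94.338/100 = 99.187 Ah
Step 3: E_pack = V * C_now = 352.1 * 99.187 = 34924 Wh
Step 4: range = E_pack / consumption = 34924 / 186.9 = 186.9 km

186.9 km


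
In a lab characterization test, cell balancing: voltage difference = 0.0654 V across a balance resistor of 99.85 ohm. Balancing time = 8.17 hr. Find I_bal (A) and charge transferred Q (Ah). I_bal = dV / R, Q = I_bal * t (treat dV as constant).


I_bal = dV / R = 0.0654 / 99.85 = 6.5498e-04 A
Q = I_bal * t = 6.5498e-04 * 8.17 = 0.005351 Ah

I=6.5498e-04 A, Q=0.005351 Ah


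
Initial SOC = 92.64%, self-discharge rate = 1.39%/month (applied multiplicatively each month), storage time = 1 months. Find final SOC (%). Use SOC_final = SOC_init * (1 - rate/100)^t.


Monthly retention factor = 1 - 1.39/100 = 0.9861
Over 1 months: factor^1 = 0.9861
SOC_final = 92.64 * 0.9861 = 91.35%

91.35%


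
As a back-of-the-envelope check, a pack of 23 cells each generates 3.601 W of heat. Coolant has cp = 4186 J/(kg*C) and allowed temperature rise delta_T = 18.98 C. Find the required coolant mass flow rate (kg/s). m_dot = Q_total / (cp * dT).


Q_total = 23 * 3.601 = 82.823 W
m_dot = Q_total / (cp * dT) = 82.823 / (4186 * 18.98) = 0.001042 kg/s

0.001042 kg/s


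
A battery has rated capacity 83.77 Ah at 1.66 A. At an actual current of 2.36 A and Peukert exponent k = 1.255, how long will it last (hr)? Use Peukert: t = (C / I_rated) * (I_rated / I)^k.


t_rated = C / I_rated = 83.77 / 1.66 = 50.464 hr
(I_rated/I)^k = (0.70339)^1.255 = 0.64303
t = t_rated * (I_rated/I)^k = 50.464 * 0.64303 = 32.45 hr

32.45 hr


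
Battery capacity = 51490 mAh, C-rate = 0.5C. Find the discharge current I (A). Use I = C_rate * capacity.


Convert: capacity = 51490 mAh = 51.49 Ah
I = C_rate * capacity = 0.5 * 51.49 = 25.745 A

25.745 A


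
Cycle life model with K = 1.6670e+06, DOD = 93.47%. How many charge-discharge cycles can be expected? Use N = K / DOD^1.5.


Step 1: DOD^1.5 = 93.47^1.5 = 903.67
Step 2: N = 1.6670e+06 / 903.67 = 1845 cycles

1845 cycles


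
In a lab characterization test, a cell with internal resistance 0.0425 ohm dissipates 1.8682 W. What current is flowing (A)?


I = sqrt(Q / R) = sqrt(1.8682 / 0.0425) = sqrt(43.958) = 6.630 A

6.630 A


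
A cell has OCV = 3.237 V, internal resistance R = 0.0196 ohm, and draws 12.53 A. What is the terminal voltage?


IR drop = 12.53 * 0.0196 = 0.24559 V
V = 3.237 - 0.24559 = 2.991 V

2.991 V


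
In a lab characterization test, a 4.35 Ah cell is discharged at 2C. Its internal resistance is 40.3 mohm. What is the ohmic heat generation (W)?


Convert: R = 40.3 mohm = 0.0403 ohm
Step 1: I = C_rate * capacity = 2 * 4.35 = 8.7 A
Step 2: Q = I^2 * R = 8.7^2 * 0.0403 = 75.69 * 0.0403 = 3.050 W

3.050 W


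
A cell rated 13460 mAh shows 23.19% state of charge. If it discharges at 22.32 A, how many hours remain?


Convert: C_total = 13460 mAh = 13.46 Ah
Step 1: remaining = SOC/100 * C_total = 23.19/100 * 13.46 = 3.1214 Ah
Step 2: t = remaining / I = 3.1214 / 22.32 = 0.1398 hr

0.1398 hr


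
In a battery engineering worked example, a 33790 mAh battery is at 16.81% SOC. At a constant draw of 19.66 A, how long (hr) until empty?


Convert: C_total = 33790 mAh = 33.79 Ah
Step 1: remaining = SOC/100 * C_total = 16.81/100 * 33.79 = 5.6801 Ah
Step 2: t = remaining / I = 5.6801 / 19.66 = 0.2889 hr

0.2889 hr


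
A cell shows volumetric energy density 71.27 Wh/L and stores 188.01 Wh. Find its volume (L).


V = E / ED = 188.01 / 71.27 = 2.638 L

2.638 L


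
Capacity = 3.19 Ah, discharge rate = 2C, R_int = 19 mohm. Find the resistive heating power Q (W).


Convert: R = 19 mohm = 0.019 ohm
Step 1: I = C_rate * capacity = 2 * 3.19 = 6.38 A
Step 2: Q = I^2 * R = 6.38^2 * 0.019 = 40.704 * 0.019 = 0.7734 W

0.7734 W


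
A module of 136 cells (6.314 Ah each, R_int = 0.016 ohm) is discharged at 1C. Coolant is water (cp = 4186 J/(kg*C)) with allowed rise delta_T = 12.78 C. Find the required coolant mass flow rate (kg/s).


Step 1: I = 1 * 6.314 = 6.314 A
Step 2: Q_cell = I^2 * R = 6.314^2 * 0.016 = 0.63787 W
Step 3: Q_total = 136 * 0.63787 = 86.75 W
Step 4: m_dot = Q_total / (cp * dT) = 86.75 / (4186 * 12.78) = 0.001622 kg/s

0.001622 kg/s


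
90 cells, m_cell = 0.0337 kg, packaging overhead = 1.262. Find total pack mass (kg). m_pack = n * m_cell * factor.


Cell mass sum = 90 * 0.0337 = 3.033 kg
With overhead 1.262: m_pack = 3.033 * 1.262 = 3.828 kg

3.828 kg


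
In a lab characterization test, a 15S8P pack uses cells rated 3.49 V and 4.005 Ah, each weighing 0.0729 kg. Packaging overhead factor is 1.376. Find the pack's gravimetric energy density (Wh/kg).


Step 1: V_pack = 15 * 3.49 = 52.35 V
Step 2: C_pack = 8 * 4.005 = 32.04 Ah
Step 3: E_pack = V_pack * C_pack = 52.35 * 32.04 = 1677.3 Wh
Step 4: m_pack = 15 * 8 * 0.0729 * 1.376 = 12.037 kg
Step 5: ED = E_pack / m_pack = 1677.3 / 12.037 = 139.3 Wh/kg

139.3 Wh/kg


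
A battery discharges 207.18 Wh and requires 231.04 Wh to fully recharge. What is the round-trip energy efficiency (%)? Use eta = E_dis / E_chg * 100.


eta_e = E_dis / E_chg * 100 = 207.18 / 231.04 * 100 = 89.67%

89.67%


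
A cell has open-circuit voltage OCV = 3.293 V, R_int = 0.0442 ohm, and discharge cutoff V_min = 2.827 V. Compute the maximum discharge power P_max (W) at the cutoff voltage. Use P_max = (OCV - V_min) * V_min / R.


P_max = (OCV - V_min) * V_min / R = (3.293 - 2.827) * 2.827 / 0.0442 = 0.466 * 2.827 / 0.0442 = 29.81 W

29.81 W


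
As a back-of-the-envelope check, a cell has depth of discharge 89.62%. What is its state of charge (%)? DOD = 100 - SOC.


SOC = 100 - DOD = 100 - 89.62 = 10.38%

10.38%


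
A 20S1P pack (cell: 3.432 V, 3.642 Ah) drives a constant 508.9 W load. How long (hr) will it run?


Step 1: E_pack = Ns * V_cell * Np * C_cell = 20 * 3.432 * 1 * 3.642 = 249.99 Wh
Step 2: t = E_pack / P = 249.99 / 508.9 = 0.4912 hr

0.4912 hr


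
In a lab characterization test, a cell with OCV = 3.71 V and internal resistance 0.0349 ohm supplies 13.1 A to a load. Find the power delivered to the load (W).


Step 1: V_terminal = OCV - I*R = 3.71 - 13.1 * 0.0349 = 3.2528 V
Step 2: P_out = V_terminal * I = 3.2528 * 13.1 = 42.61 W

42.61 W


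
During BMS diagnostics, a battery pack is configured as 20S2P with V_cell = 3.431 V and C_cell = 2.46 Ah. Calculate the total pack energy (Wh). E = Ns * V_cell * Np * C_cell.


V_pack = 20 * 3.431 = 68.62 V
C_pack = 2 * 2.46 = 4.92 Ah
E = V_pack * C_pack = 68.62 * 4.92 = 337.6 Wh

337.6 Wh


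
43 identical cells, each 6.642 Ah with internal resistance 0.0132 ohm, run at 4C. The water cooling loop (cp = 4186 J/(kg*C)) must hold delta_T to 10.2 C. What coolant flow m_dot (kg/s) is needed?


Step 1: I = 4 * 6.642 = 26.568 A
Step 2: Q_cell = I^2 * R = 26.568^2 * 0.0132 = 9.3173 W
Step 3: Q_total = 43 * 9.3173 = 400.64 W
Step 4: m_dot = Q_total / (cp * dT) = 400.64 / (4186 * 10.2) = 0.009383 kg/s

0.009383 kg/s


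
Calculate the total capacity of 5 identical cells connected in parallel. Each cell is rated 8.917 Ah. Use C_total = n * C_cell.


Parallel capacities add: 5 * 8.917 Ah = 44.585 Ah

44.585 Ah


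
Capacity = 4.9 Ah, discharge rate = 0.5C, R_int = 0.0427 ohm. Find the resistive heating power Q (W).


Step 1: I = C_rate * capacity = 0.5 * 4.9 = 2.45 A
Step 2: Q = I^2 * R = 2.45^2 * 0.0427 = 6.0025 * 0.0427 = 0.2563 W

0.2563 W


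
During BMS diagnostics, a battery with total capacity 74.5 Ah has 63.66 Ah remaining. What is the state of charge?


SOC = (remaining / total) * 100 = (63.66 / 74.5) * 100 = 85.45%

85.45%


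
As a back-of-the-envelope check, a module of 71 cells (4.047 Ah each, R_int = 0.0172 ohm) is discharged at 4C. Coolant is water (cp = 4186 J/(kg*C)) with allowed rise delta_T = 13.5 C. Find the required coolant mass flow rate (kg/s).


Step 1: I = 4 * 4.047 = 16.188 A
Step 2: Q_cell = I^2 * R = 16.188^2 * 0.0172 = 4.5073 W
Step 3: Q_total = 71 * 4.5073 = 320.02 W
Step 4: m_dot = Q_total / (cp * dT) = 320.02 / (4186 * 13.5) = 0.005663 kg/s

0.005663 kg/s


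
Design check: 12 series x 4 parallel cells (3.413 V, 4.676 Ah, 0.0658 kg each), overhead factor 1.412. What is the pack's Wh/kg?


Step 1: V_pack = 12 * 3.413 = 40.956 V
Step 2: C_pack = 4 * 4.676 = 18.704 Ah
Step 3: E_pack = V_pack * C_pack = 40.956 * 18.704 = 766.04 Wh
Step 4: m_pack = 12 * 4 * 0.0658 * 1.412 = 4.4597 kg
Step 5: ED = E_pack / m_pack = 766.04 / 4.4597 = 171.8 Wh/kg

171.8 Wh/kg


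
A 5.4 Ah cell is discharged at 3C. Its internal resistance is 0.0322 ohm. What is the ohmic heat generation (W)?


Step 1: I = C_rate * capacity = 3 * 5.4 = 16.2 A
Step 2: Q = I^2 * R = 16.2^2 * 0.0322 = 262.44 * 0.0322 = 8.451 W

8.451 W


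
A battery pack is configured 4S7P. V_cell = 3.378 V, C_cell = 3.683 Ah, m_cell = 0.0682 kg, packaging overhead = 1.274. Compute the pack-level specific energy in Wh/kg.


Step 1: V_pack = 4 * 3.378 = 13.512 V
Step 2: C_pack = 7 * 3.683 = 25.781 Ah
Step 3: E_pack = V_pack * C_pack = 13.512 * 25.781 = 348.35 Wh
Step 4: m_pack = 4 * 7 * 0.0682 * 1.274 = 2.4328 kg
Step 5: ED = E_pack / m_pack = 348.35 / 2.4328 = 143.2 Wh/kg

143.2 Wh/kg


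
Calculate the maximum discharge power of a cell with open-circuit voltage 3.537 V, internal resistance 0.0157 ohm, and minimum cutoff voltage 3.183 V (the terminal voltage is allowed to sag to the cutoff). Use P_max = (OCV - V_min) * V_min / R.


P_max = (OCV - V_min) * V_min / R = (3.537 - 3.183) * 3.183 / 0.0157 = 0.354 * 3.183 / 0.0157 = 71.77 W

71.77 W


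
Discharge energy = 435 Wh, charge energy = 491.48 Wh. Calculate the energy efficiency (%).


eta_e = E_dis / E_chg * 100 = 435 / 491.48 * 100 = 88.51%

88.51%


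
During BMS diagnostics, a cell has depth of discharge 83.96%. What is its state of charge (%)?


SOC = 100 - DOD = 100 - 83.96 = 16.04%

16.04%


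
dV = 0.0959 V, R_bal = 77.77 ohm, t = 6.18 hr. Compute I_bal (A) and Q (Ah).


I_bal = dV / R = 0.0959 / 77.77 = 0.0012331 A
Q = I_bal * t = 0.0012331 * 6.18 = 0.007621 Ah

I=0.0012331 A, Q=0.007621 Ah


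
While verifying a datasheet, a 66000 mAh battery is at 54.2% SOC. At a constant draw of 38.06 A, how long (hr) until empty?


Convert: C_total = 66000 mAh = 66 Ah
Step 1: remaining = SOC/100 * C_total = 54.2/100 * 66 = 35.772 Ah
Step 2: t = remaining / I = 35.772 / 38.06 = 0.9399 hr

0.9399 hr


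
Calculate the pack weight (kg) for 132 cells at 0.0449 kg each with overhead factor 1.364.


Cell mass sum = 132 * 0.0449 = 5.9268 kg
With overhead 1.364: m_pack = 5.9268 * 1.364 = 8.084 kg

8.084 kg


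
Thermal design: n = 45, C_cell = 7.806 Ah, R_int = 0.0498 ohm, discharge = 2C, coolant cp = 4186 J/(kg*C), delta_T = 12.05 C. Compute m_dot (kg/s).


Step 1: I = 2 * 7.806 = 15.612 A
Step 2: Q_cell = I^2 * R = 15.612^2 * 0.0498 = 12.138 W
Step 3: Q_total = 45 * 12.138 = 546.21 W
Step 4: m_dot = Q_total / (cp * dT) = 546.21 / (4186 * 12.05) = 0.01083 kg/s

0.01083 kg/s


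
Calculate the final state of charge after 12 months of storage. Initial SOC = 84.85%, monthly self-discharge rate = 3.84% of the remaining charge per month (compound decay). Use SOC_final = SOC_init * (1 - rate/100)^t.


decay = (1 - 3.84/100)^12 = 0.62508
SOC_final = 84.85 * 0.62508 = 53.04%

53.04%


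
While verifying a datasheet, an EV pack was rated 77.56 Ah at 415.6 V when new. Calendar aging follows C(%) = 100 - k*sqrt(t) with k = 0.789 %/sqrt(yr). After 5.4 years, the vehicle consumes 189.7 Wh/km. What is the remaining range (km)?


Step 1: capacity retention = 100 - 0.789 * sqrt(5.4) = 100 - 0.789 * 2.3238 = 98.167%
Step 2: C_now = 77.56 * 98.167/100 = 76.138 Ah
Step 3: E_pack = V * C_now = 415.6 * 76.138 = 31643 Wh
Step 4: range = E_pack / consumption = 31643 / 189.7 = 166.8 km

166.8 km


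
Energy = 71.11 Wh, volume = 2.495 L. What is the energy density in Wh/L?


Volumetric ED = 71.11 Wh / 2.495 L = 28.50 Wh/L

28.50 Wh/L


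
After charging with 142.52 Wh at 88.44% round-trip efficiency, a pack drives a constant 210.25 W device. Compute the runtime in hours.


Step 1: E_discharge = eta/100 * E_charge = 88.44/100 * 142.52 = 126.04 Wh
Step 2: t = E_discharge / P = 126.04 / 210.25 = 0.5995 hr

0.5995 hr


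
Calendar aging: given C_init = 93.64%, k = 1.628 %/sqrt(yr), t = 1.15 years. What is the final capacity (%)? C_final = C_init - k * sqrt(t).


Step 1: sqrt(1.15 yr) = 1.0724
Step 2: drop = 1.628 * 1.0724 = 1.7459
Step 3: C_final = 93.64 - 1.7459 = 91.89%

91.89%


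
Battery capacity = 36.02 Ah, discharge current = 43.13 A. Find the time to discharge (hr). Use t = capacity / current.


Runtime = 36.02 Ah / 43.13 A = 0.8351 hr

0.8351 hr


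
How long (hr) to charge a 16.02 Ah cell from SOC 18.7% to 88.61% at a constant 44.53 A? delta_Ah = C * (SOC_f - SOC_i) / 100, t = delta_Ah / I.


delta_Ah = 16.02 * (88.61 - 18.7) / 100 = 11.2 Ah
t = delta_Ah / I = 11.2 / 44.53 = 0.2515 hr

0.2515 hr


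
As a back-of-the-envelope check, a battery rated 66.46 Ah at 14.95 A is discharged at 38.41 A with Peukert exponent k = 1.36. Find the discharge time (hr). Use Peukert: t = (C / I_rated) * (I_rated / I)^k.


t_rated = C / I_rated = 66.46 / 14.95 = 4.4455 hr
(I_rated/I)^k = (0.38922)^1.36 = 0.27712
t = t_rated * (I_rated/I)^k = 4.4455 * 0.27712 = 1.232 hr

1.232 hr


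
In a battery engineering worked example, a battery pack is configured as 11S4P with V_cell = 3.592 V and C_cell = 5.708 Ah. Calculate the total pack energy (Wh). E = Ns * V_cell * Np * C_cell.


V_pack = 11 * 3.592 = 39.512 V
C_pack = 4 * 5.708 = 22.832 Ah
E = V_pack * C_pack = 39.512 * 22.832 = 902.1 Wh

902.1 Wh


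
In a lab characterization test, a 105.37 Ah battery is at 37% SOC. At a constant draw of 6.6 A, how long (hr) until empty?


Step 1: remaining = SOC/100 * C_total = 37/100 * 105.37 = 38.987 Ah
Step 2: t = remaining / I = 38.987 / 6.6 = 5.907 hr

5.907 hr


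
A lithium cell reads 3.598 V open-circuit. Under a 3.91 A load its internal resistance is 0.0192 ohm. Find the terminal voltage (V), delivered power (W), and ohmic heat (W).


Step 1: V_terminal = OCV - I*R = 3.598 - 3.91 * 0.0192 = 3.5229 V
Step 2: P_out = V_terminal * I = 3.5229 * 3.91 = 13.77 W
Step 3: Q = I^2 * R = 3.91^2 * 0.0192 = 0.2935 W

V=3.5229 V, P=13.77 W, Q=0.2935 W


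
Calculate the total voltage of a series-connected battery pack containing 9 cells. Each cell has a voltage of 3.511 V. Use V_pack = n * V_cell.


V_pack = n * V_cell = 9 * 3.511 = 31.599 V

31.599 V


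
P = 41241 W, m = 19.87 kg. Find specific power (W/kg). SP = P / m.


Specific power = 41241 W / 19.87 kg = 2076 W/kg

2076 W/kg


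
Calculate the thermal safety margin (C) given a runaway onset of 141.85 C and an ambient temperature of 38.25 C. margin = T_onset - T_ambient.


margin = T_onset - T_ambient = 141.85 - 38.25 = 103.6 C

103.6 C


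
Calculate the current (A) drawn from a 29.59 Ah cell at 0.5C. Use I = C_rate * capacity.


I = C_rate * capacity = 0.5 * 29.59 = 14.795 A

14.795 A


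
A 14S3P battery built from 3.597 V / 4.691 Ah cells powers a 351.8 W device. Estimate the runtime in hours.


Step 1: E_pack = Ns * V_cell * Np * C_cell = 14 * 3.597 * 3 * 4.691 = 708.69 Wh
Step 2: t = E_pack / P = 708.69 / 351.8 = 2.014 hr

2.014 hr


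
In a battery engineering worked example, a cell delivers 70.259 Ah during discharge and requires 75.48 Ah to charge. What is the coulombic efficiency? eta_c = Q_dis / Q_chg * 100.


Coulombic efficiency = 70.259/75.48 * 100% = 93.08%

93.08%


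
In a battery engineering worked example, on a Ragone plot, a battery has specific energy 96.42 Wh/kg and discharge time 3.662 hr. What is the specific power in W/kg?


P_specific = E / t = 96.42 / 3.662 = 26.33 W/kg

26.33 W/kg


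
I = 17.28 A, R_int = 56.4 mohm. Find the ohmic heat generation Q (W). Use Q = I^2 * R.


Convert: R = 56.4 mohm = 0.0564 ohm
I^2 = 298.6
Q = 298.6 * 0.0564 = 16.84 W

16.84 W


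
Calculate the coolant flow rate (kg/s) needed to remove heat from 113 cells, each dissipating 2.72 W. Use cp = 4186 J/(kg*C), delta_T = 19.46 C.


Q_total = 113 * 2.72 = 307.36 W
m_dot = Q_total / (cp * dT) = 307.36 / (4186 * 19.46) = 0.003773 kg/s

0.003773 kg/s


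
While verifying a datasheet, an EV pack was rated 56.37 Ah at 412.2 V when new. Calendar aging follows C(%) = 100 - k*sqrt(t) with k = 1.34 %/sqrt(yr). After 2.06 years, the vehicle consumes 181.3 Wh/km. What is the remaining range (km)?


Step 1: capacity retention = 100 - 1.34 * sqrt(2.06) = 100 - 1.34 * 1.4353 = 98.077%
Step 2: C_now = 56.37 * 98.077/100 = 55.286 Ah
Step 3: E_pack = V * C_now = 412.2 * 55.286 = 22789 Wh
Step 4: range = E_pack / consumption = 22789 / 181.3 = 125.7 km

125.7 km


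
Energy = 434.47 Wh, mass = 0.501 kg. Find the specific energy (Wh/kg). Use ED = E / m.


ED = E / m = 434.47 / 0.501 = 867.2 Wh/kg

867.2 Wh/kg


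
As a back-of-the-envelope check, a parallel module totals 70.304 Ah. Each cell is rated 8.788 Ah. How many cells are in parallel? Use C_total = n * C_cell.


n = C_total / C_cell = 70.304 / 8.788 = 8

8


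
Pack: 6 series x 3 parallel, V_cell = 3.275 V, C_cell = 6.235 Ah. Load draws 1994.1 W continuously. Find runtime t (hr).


Step 1: E_pack = Ns * V_cell * Np * C_cell = 6 * 3.275 * 3 * 6.235 = 367.55 Wh
Step 2: t = E_pack / P = 367.55 / 1994.1 = 0.1843 hr

0.1843 hr


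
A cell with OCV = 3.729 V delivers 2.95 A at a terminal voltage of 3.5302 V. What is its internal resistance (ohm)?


R = (OCV - V) / I = (3.729 - 3.5302) / 2.95 = 0.06739 ohm

0.06739 ohm


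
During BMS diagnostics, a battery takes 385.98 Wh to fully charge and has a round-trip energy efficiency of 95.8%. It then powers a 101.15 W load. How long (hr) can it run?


Step 1: E_discharge = eta/100 * E_charge = 95.8/100 * 385.98 = 369.77 Wh
Step 2: t = E_discharge / P = 369.77 / 101.15 = 3.656 hr

3.656 hr


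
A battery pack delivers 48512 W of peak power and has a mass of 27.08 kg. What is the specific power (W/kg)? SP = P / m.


SP = P / m = 48512 / 27.08 = 1791 W/kg

1791 W/kg


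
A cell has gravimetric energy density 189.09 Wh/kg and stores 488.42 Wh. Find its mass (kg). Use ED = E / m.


m = E / ED = 488.42 / 189.09 = 2.583 kg

2.583 kg


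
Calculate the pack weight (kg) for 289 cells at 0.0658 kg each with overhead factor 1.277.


Cell mass sum = 289 * 0.0658 = 19.016 kg
With overhead 1.277: m_pack = 19.016 * 1.277 = 24.28 kg

24.28 kg


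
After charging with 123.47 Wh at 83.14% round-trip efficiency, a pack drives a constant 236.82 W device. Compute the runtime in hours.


Step 1: E_discharge = eta/100 * E_charge = 83.14/100 * 123.47 = 102.65 Wh
Step 2: t = E_discharge / P = 102.65 / 236.82 = 0.4335 hr

0.4335 hr


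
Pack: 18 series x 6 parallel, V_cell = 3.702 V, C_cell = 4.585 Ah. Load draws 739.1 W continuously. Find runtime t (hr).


Step 1: E_pack = Ns * V_cell * Np * C_cell = 18 * 3.702 * 6 * 4.585 = 1833.2 Wh
Step 2: t = E_pack / P = 1833.2 / 739.1 = 2.480 hr

2.480 hr


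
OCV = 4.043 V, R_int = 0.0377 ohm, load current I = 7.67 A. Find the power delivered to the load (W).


Step 1: V_terminal = OCV - I*R = 4.043 - 7.67 * 0.0377 = 3.7538 V
Step 2: P_out = V_terminal * I = 3.7538 * 7.67 = 28.79 W

28.79 W


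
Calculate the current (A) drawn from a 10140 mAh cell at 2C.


Convert: capacity = 10140 mAh = 10.14 Ah
I = C_rate * capacity = 2 * 10.14 = 20.28 A

20.28 A


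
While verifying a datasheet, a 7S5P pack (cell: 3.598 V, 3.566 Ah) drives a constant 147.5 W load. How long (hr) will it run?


Step 1: E_pack = Ns * V_cell * Np * C_cell = 7 * 3.598 * 5 * 3.566 = 449.07 Wh
Step 2: t = E_pack / P = 449.07 / 147.5 = 3.045 hr

3.045 hr


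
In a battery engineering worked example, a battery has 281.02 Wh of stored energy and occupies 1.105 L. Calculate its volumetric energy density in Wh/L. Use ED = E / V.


ED = E / V = 281.02 / 1.105 = 254.3 Wh/L

254.3 Wh/L


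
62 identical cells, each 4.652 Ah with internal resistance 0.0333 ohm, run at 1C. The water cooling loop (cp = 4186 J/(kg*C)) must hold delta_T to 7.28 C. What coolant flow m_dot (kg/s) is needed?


Step 1: I = 1 * 4.652 = 4.652 A
Step 2: Q_cell = I^2 * R = 4.652^2 * 0.0333 = 0.72065 W
Step 3: Q_total = 62 * 0.72065 = 44.68 W
Step 4: m_dot = Q_total / (cp * dT) = 44.68 / (4186 * 7.28) = 0.001466 kg/s

0.001466 kg/s


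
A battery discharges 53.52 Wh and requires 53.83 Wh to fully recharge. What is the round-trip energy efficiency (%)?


eta_e = E_dis / E_chg * 100 = 53.52 / 53.83 * 100 = 99.42%

99.42%


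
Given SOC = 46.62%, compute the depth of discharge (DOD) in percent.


DOD = 100 - SOC = 100 - 46.62 = 53.38%

53.38%


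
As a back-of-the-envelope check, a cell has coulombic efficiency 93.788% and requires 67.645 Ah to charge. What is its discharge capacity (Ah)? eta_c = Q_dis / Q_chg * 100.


Q_dis = eta/100 * Q_chg = 93.788/100 * 67.645 = 63.44 Ah

63.44 Ah


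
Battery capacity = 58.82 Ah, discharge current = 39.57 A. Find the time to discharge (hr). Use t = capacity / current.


Runtime = 58.82 Ah / 39.57 A = 1.486 hr

1.486 hr


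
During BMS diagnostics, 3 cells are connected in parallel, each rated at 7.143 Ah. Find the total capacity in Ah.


Parallel capacities add: 3 * 7.143 Ah = 21.429 Ah

21.429 Ah


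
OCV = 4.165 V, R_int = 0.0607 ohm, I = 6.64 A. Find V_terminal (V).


V = OCV - I*R = 4.165 - 6.64 * 0.0607 = 3.762 V

3.762 V


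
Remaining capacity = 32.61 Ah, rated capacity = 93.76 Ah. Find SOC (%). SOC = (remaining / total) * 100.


SOC = (remaining / total) * 100 = (32.61 / 93.76) * 100 = 34.78%

34.78%


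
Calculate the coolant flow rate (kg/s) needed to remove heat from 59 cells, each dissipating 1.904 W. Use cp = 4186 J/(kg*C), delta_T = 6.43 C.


Q_total = 59 * 1.904 = 112.34 W
m_dot = Q_total / (cp * dT) = 112.34 / (4186 * 6.43) = 0.004174 kg/s

0.004174 kg/s


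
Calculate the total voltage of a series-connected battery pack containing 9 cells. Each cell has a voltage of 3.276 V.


Series voltages add: 9 * 3.276 V = 29.484 V

29.484 V


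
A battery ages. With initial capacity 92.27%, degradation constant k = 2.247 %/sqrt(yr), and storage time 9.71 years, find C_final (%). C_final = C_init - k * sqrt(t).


sqrt(t) = sqrt(9.71) = 3.1161
C_final = 92.27 - 2.247 * 3.1161 = 85.27%

85.27%


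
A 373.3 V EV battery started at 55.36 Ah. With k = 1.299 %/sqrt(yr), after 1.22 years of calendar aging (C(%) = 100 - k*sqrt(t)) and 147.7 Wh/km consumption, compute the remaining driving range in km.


Step 1: capacity retention = 100 - 1.299 * sqrt(1.22) = 100 - 1.299 * 1.1045 = 98.565%
Step 2: C_now = 55.36 * 98.565/100 = 54.566 Ah
Step 3: E_pack = V * C_now = 373.3 * 54.566 = 20369 Wh
Step 4: range = E_pack / consumption = 20369 / 147.7 = 137.9 km

137.9 km


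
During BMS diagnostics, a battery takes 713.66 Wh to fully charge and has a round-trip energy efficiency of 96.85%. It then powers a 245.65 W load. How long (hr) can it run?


Step 1: E_discharge = eta/100 * E_charge = 96.85/100 * 713.66 = 691.18 Wh
Step 2: t = E_discharge / P = 691.18 / 245.65 = 2.814 hr

2.814 hr


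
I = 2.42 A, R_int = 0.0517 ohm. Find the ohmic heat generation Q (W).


Q = I^2 * R = 2.42^2 * 0.0517 = 0.3028 W

0.3028 W


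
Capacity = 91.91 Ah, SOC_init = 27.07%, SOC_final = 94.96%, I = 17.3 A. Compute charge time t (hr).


Step 1: dSOC = 94.96% - 27.07% = 67.89%
Step 2: delta_Ah = 91.91 * 67.89 / 100 = 62.398 Ah
Step 3: t = 62.398 / 17.3 = 3.607 hr

3.607 hr


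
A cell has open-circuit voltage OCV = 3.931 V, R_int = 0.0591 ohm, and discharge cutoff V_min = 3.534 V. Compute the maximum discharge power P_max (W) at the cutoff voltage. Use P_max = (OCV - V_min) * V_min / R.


P_max = (OCV - V_min) * V_min / R = (3.931 - 3.534) * 3.534 / 0.0591 = 0.397 * 3.534 / 0.0591 = 23.74 W

23.74 W


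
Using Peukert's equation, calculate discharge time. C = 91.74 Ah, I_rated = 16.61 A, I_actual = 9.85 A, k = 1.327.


t_rated = C / I_rated = 91.74 / 16.61 = 5.5232 hr
(I_rated/I)^k = (1.6863)^1.327 = 2.0005
t = t_rated * (I_rated/I)^k = 5.5232 * 2.0005 = 11.05 hr

11.05 hr


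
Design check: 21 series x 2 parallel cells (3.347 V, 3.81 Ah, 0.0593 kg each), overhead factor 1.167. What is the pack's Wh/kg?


Step 1: V_pack = 21 * 3.347 = 70.287 V
Step 2: C_pack = 2 * 3.81 = 7.62 Ah
Step 3: E_pack = V_pack * C_pack = 70.287 * 7.62 = 535.59 Wh
Step 4: m_pack = 21 * 2 * 0.0593 * 1.167 = 2.9065 kg
Step 5: ED = E_pack / m_pack = 535.59 / 2.9065 = 184.3 Wh/kg

184.3 Wh/kg


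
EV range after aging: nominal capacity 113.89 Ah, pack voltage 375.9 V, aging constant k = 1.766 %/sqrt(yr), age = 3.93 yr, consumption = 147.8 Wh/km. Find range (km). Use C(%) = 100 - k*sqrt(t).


Step 1: capacity retention = 100 - 1.766 * sqrt(3.93) = 100 - 1.766 * 1.9824 = 96.499%
Step 2: C_now = 113.89 * 96.499/100 = 109.9 Ah
Step 3: E_pack = V * C_now = 375.9 * 109.9 = 41311 Wh
Step 4: range = E_pack / consumption = 41311 / 147.8 = 279.5 km

279.5 km


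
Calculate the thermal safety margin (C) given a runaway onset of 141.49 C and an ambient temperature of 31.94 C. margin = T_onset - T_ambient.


margin = T_onset - T_ambient = 141.49 - 31.94 = 109.55 C

109.55 C


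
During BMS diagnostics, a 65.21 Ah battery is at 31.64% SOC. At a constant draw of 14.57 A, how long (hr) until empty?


Step 1: remaining = SOC/100 * C_total = 31.64/100 * 65.21 = 20.632 Ah
Step 2: t = remaining / I = 20.632 / 14.57 = 1.416 hr

1.416 hr


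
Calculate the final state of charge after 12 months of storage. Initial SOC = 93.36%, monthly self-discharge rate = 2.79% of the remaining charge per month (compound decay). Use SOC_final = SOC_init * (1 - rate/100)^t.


Monthly retention factor = 1 - 2.79/100 = 0.9721
Over 12 months: factor^12 = 0.71208
SOC_final = 93.36 * 0.71208 = 66.48%

66.48%


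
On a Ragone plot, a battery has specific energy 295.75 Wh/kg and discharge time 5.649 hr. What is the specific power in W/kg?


Specific power = 295.75 Wh/kg / 5.649 hr = 52.35 W/kg

52.35 W/kg


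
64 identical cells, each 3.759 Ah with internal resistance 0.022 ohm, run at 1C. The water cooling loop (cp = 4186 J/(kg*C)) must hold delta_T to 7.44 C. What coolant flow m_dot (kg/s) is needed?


Step 1: I = 1 * 3.759 = 3.759 A
Step 2: Q_cell = I^2 * R = 3.759^2 * 0.022 = 0.31086 W
Step 3: Q_total = 64 * 0.31086 = 19.895 W
Step 4: m_dot = Q_total / (cp * dT) = 19.895 / (4186 * 7.44) = 6.388e-04 kg/s

6.388e-04 kg/s


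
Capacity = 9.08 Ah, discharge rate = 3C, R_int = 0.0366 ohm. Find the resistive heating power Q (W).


Step 1: I = C_rate * capacity = 3 * 9.08 = 27.24 A
Step 2: Q = I^2 * R = 27.24^2 * 0.0366 = 742.02 * 0.0366 = 27.16 W

27.16 W


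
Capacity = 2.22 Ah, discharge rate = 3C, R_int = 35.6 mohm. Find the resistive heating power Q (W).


Convert: R = 35.6 mohm = 0.0356 ohm
Step 1: I = C_rate * capacity = 3 * 2.22 = 6.66 A
Step 2: Q = I^2 * R = 6.66^2 * 0.0356 = 44.356 * 0.0356 = 1.579 W

1.579 W


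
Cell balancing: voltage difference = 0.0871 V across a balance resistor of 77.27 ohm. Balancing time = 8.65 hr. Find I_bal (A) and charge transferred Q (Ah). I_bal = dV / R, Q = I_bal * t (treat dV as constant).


First, Ohm's law: I_bal = 0.0871 V / 77.27 ohm = 0.0011272 A
Then Q = I * t = 0.0011272 A * 8.65 hr = 0.009750 Ah

I=0.0011272 A, Q=0.009750 Ah


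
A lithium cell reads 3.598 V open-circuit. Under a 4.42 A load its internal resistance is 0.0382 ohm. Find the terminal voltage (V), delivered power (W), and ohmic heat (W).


Step 1: V_terminal = OCV - I*R = 3.598 - 4.42 * 0.0382 = 3.4292 V
Step 2: P_out = V_terminal * I = 3.4292 * 4.42 = 15.16 W
Step 3: Q = I^2 * R = 4.42^2 * 0.0382 = 0.7463 W

V=3.4292 V, P=15.16 W, Q=0.7463 W


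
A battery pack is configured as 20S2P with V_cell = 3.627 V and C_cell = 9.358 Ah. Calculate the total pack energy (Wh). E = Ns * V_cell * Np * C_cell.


V_pack = 20 * 3.627 = 72.54 V
C_pack = 2 * 9.358 = 18.716 Ah
E = V_pack * C_pack = 72.54 * 18.716 = 1358 Wh

1358 Wh


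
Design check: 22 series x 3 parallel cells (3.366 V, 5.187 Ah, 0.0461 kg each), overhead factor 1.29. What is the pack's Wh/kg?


Step 1: V_pack = 22 * 3.366 = 74.052 V
Step 2: C_pack = 3 * 5.187 = 15.561 Ah
Step 3: E_pack = V_pack * C_pack = 74.052 * 15.561 = 1152.3 Wh
Step 4: m_pack = 22 * 3 * 0.0461 * 1.29 = 3.925 kg
Step 5: ED = E_pack / m_pack = 1152.3 / 3.925 = 293.6 Wh/kg

293.6 Wh/kg


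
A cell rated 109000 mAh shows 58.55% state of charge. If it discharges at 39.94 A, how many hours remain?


Convert: C_total = 109000 mAh = 109 Ah
Step 1: remaining = SOC/100 * C_total = 58.55/100 * 109 = 63.82 Ah
Step 2: t = remaining / I = 63.82 / 39.94 = 1.598 hr

1.598 hr


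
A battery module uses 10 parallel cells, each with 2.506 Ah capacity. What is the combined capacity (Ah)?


Parallel capacities add: 10 * 2.506 Ah = 25.06 Ah

25.06 Ah


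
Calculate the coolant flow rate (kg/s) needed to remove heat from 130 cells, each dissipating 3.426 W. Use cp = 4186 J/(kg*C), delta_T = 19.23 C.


Q_total = 130 * 3.426 = 445.38 W
m_dot = Q_total / (cp * dT) = 445.38 / (4186 * 19.23) = 0.005533 kg/s

0.005533 kg/s


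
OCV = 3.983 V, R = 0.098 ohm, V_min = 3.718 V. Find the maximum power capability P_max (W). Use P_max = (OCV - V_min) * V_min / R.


dV = OCV - V_min = 0.265 V (so I_max = dV / R)
P_max = dV * V_min / R = 0.265 * 3.718 / 0.098 = 10.05 W

10.05 W


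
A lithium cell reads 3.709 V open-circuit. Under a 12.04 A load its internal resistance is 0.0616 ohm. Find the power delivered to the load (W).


Step 1: V_terminal = OCV - I*R = 3.709 - 12.04 * 0.0616 = 2.9673 V
Step 2: P_out = V_terminal * I = 2.9673 * 12.04 = 35.73 W

35.73 W


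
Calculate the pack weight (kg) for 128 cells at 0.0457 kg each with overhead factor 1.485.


Cell mass sum = 128 * 0.0457 = 5.8496 kg
With overhead 1.485: m_pack = 5.8496 * 1.485 = 8.687 kg

8.687 kg


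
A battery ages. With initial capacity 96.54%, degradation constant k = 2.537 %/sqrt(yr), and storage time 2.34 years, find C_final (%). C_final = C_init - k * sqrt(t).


sqrt(t) = sqrt(2.34) = 1.5297
C_final = 96.54 - 2.537 * 1.5297 = 92.66%

92.66%


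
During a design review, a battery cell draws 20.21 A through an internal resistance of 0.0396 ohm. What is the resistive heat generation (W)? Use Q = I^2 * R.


I^2 = 408.44
Q = 408.44 * 0.0396 = 16.17 W

16.17 W


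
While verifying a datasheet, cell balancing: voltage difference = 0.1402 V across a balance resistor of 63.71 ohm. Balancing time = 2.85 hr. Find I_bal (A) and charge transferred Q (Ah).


I_bal = dV / R = 0.1402 / 63.71 = 0.0022006 A
Q = I_bal * t = 0.0022006 * 2.85 = 0.006272 Ah

I=0.0022006 A, Q=0.006272 Ah


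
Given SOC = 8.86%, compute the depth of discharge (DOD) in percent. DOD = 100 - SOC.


Complement of SOC: DOD = 100% - 8.86% = 91.14%

91.14%


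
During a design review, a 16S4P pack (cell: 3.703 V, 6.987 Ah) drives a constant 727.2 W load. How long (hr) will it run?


Step 1: E_pack = Ns * V_cell * Np * C_cell = 16 * 3.703 * 4 * 6.987 = 1655.9 Wh
Step 2: t = E_pack / P = 1655.9 / 727.2 = 2.277 hr

2.277 hr


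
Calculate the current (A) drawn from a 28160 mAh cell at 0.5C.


Convert: capacity = 28160 mAh = 28.16 Ah
I = C_rate * capacity = 0.5 * 28.16 = 14.08 A

14.08 A


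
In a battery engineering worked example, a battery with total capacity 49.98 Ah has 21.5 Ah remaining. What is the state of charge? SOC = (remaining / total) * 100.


SOC = (remaining / total) * 100 = (21.5 / 49.98) * 100 = 43.02%

43.02%


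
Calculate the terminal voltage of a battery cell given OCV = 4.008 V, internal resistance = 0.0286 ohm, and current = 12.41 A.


V = OCV - I*R = 4.008 - 12.41 * 0.0286 = 3.653 V

3.653 V


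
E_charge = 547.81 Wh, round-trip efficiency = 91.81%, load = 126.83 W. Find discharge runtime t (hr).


Step 1: E_discharge = eta/100 * E_charge = 91.81/100 * 547.81 = 502.94 Wh
Step 2: t = E_discharge / P = 502.94 / 126.83 = 3.965 hr

3.965 hr


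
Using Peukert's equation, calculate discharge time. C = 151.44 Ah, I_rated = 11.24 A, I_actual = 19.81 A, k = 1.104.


t_rated = C / I_rated = 151.44 / 11.24 = 13.473 hr
(I_rated/I)^k = (0.56739)^1.104 = 0.53492
t = t_rated * (I_rated/I)^k = 13.473 * 0.53492 = 7.207 hr

7.207 hr


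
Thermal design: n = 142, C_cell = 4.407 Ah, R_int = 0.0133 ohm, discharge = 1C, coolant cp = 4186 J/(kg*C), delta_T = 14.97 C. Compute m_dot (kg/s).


Step 1: I = 1 * 4.407 = 4.407 A
Step 2: Q_cell = I^2 * R = 4.407^2 * 0.0133 = 0.25831 W
Step 3: Q_total = 142 * 0.25831 = 36.68 W
Step 4: m_dot = Q_total / (cp * dT) = 36.68 / (4186 * 14.97) = 5.853e-04 kg/s

5.853e-04 kg/s


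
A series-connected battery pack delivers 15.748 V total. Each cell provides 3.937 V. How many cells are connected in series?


Rearranging: n = V_pack / V_cell = 15.748 / 3.937 = 4 cells

4


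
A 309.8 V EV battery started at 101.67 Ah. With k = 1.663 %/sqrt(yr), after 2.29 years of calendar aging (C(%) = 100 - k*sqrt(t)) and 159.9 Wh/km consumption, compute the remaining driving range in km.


Step 1: capacity retention = 100 - 1.663 * sqrt(2.29) = 100 - 1.663 * 1.5133 = 97.483%
Step 2: C_now = 101.67 * 97.483/100 = 99.111 Ah
Step 3: E_pack = V * C_now = 309.8 * 99.111 = 30705 Wh
Step 4: range = E_pack / consumption = 30705 / 159.9 = 192.0 km

192.0 km


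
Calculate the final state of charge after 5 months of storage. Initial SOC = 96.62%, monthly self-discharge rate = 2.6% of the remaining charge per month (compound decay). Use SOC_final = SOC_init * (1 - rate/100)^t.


Monthly retention factor = 1 - 2.6/100 = 0.974
Over 5 months: factor^5 = 0.87659
SOC_final = 96.62 * 0.87659 = 84.70%

84.70%
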